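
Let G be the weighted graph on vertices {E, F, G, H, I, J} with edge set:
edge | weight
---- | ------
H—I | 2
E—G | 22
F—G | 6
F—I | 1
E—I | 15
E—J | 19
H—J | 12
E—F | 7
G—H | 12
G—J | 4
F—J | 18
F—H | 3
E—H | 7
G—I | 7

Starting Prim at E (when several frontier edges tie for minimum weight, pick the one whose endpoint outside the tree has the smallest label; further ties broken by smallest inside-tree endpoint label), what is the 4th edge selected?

Prim's algorithm from E:
Step 1: frontier [E—F 7, E—H 7, E—I 15, E—J 19, E—G 22] → take E—F (7); add F.
Step 2: frontier [E—H 7, E—I 15, E—J 19, E—G 22, F—I 1, F—H 3, F—G 6, F—J 18] → take F—I (1); add I.
Step 3: frontier [E—H 7, E—J 19, E—G 22, F—H 3, F—G 6, F—J 18, H—I 2, G—I 7] → take H—I (2); add H.
Step 4: frontier [E—J 19, E—G 22, F—G 6, F—J 18, G—H 12, H—J 12, G—I 7] → take F—G (6); add G.
Step 5: frontier [E—J 19, F—J 18, G—J 4, H—J 12] → take G—J (4); add J.
The 4th edge added is F—G.

F-G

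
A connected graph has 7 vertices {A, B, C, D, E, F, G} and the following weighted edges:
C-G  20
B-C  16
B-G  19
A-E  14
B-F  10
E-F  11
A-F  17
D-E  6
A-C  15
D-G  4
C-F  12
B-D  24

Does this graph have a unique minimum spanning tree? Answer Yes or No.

Yes

Sort edges by weight, then run Kruskal:
D-G (4): add — endpoints in different components.
D-E (6): add — endpoints in different components.
B-F (10): add — endpoints in different components.
E-F (11): add — endpoints in different components.
C-F (12): add — endpoints in different components.
A-E (14): add — endpoints in different components.
Every non-tree edge has weight strictly greater than the heaviest edge on the tree path between its endpoints, so the MST is unique.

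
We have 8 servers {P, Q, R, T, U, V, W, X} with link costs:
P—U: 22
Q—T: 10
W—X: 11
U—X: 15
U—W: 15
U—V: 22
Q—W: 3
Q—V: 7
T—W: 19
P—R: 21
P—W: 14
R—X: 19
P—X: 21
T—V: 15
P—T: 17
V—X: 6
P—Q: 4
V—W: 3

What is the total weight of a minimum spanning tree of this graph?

Kruskal: consider edges lightest-first.
Q—W (3): add — endpoints in different components.
V—W (3): add — endpoints in different components.
P—Q (4): add — endpoints in different components.
V—X (6): add — endpoints in different components.
Q—V (7): skip — Q and V already connected.
Q—T (10): add — endpoints in different components.
W—X (11): skip — X and W already connected.
P—W (14): skip — W and P already connected.
T—V (15): skip — T and V already connected.
U—W (15): add — endpoints in different components.
U—X (15): skip — U and X already connected.
P—T (17): skip — T and P already connected.
R—X (19): add — endpoints in different components.
MST edges: Q—W, V—W, P—Q, V—X, Q—T, U—W, R—X; total weight 3+3+4+6+10+15+19 = 60.

60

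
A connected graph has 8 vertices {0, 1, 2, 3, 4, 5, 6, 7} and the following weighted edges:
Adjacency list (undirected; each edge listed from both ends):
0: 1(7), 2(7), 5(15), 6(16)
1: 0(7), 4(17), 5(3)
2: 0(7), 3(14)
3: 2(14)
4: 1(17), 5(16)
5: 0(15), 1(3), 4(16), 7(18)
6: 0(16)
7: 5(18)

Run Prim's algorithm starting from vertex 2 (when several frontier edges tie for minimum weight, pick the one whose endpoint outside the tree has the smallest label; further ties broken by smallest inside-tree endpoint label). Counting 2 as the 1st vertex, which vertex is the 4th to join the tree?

Grow the tree from 2 using Prim:
Step 1: frontier [0—2 7, 2—3 14] → take 0—2 (7); add 0.
Step 2: frontier [0—1 7, 0—5 15, 0—6 16, 2—3 14] → take 0—1 (7); add 1.
Step 3: frontier [0—5 15, 0—6 16, 1—5 3, 1—4 17, 2—3 14] → take 1—5 (3); add 5.
Step 4: frontier [0—6 16, 1—4 17, 2—3 14, 4—5 16, 5—7 18] → take 2—3 (14); add 3.
Step 5: frontier [0—6 16, 1—4 17, 4—5 16, 5—7 18] → take 4—5 (16); add 4.
Step 6: frontier [0—6 16, 5—7 18] → take 0—6 (16); add 6.
Step 7: frontier [5—7 18] → take 5—7 (18); add 7.
Vertex order: 2, 0, 1, 5, 3, 4, 6, 7. The 4th vertex is 5.

5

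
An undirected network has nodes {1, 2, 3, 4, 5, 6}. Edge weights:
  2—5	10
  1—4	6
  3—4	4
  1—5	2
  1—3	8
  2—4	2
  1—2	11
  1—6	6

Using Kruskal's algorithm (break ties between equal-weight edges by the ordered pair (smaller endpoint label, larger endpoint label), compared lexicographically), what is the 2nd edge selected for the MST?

2-4

Sort edges by weight, then run Kruskal:
1—5 (2): add. Components now {1,5} {2} {3} {4} {6}
2—4 (2): add. Components now {1,5} {2,4} {3} {6}
3—4 (4): add. Components now {1,5} {2,3,4} {6}
1—4 (6): add. Components now {1,2,3,4,5} {6}
1—6 (6): add. Components now {1,2,3,4,5,6}
The 2nd edge added is 2—4.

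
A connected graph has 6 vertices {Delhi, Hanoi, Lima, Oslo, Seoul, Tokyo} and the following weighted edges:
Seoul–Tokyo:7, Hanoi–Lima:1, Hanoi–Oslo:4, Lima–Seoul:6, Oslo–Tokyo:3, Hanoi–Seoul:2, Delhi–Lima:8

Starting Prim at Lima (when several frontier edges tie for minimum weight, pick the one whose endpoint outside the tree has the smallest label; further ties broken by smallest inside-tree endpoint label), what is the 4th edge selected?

Prim's algorithm from Lima:
Step 1: frontier [Hanoi–Lima 1, Lima–Seoul 6, Delhi–Lima 8] → take Hanoi–Lima (1); add Hanoi.
Step 2: frontier [Hanoi–Seoul 2, Hanoi–Oslo 4, Lima–Seoul 6, Delhi–Lima 8] → take Hanoi–Seoul (2); add Seoul.
Step 3: frontier [Hanoi–Oslo 4, Delhi–Lima 8, Seoul–Tokyo 7] → take Hanoi–Oslo (4); add Oslo.
Step 4: frontier [Delhi–Lima 8, Oslo–Tokyo 3, Seoul–Tokyo 7] → take Oslo–Tokyo (3); add Tokyo.
Step 5: frontier [Delhi–Lima 8] → take Delhi–Lima (8); add Delhi.
The 4th edge added is Oslo–Tokyo.

Oslo-Tokyo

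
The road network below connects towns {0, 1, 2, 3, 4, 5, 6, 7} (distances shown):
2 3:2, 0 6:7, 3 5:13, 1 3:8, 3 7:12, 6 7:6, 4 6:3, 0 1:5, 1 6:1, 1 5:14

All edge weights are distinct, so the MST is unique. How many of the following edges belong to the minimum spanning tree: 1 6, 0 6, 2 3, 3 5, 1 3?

4

Sort edges by weight, then run Kruskal:
1 6 (1): add — endpoints in different components.
2 3 (2): add — endpoints in different components.
4 6 (3): add — endpoints in different components.
0 1 (5): add — endpoints in different components.
6 7 (6): add — endpoints in different components.
0 6 (7): skip — 0 and 6 already connected.
1 3 (8): add — endpoints in different components.
3 7 (12): skip — 3 and 7 already connected.
3 5 (13): add — endpoints in different components.
MST edge set: {1 6, 2 3, 4 6, 0 1, 6 7, 1 3, 3 5}.
Of the listed edges, {1 6, 2 3, 3 5, 1 3} are in the MST → 4.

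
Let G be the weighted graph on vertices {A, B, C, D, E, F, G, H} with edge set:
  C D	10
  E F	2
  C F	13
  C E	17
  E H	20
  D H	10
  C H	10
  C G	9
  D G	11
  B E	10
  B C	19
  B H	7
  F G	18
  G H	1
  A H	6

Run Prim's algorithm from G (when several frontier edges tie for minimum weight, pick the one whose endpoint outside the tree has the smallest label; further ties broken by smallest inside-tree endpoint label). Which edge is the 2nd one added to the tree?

Grow the tree from G using Prim:
Step 1: cheapest edge leaving the tree is G H (1); add H.
Step 2: cheapest edge leaving the tree is A H (6); add A.
Step 3: cheapest edge leaving the tree is B H (7); add B.
Step 4: cheapest edge leaving the tree is C G (9); add C.
Step 5: cheapest edge leaving the tree is C D (10); add D.
Step 6: cheapest edge leaving the tree is B E (10); add E.
Step 7: cheapest edge leaving the tree is E F (2); add F.
The 2nd edge added is A H.

A-H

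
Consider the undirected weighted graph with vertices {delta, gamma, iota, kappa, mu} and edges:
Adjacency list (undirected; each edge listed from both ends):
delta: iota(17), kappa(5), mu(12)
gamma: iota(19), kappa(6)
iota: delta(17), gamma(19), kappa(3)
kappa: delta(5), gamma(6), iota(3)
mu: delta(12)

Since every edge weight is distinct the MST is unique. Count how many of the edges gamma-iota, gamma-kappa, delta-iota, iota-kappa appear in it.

2

Sort edges by weight, then run Kruskal:
iota-kappa (3): add. Components now {mu} {iota,kappa} {delta} {gamma}
delta-kappa (5): add. Components now {mu} {delta,iota,kappa} {gamma}
gamma-kappa (6): add. Components now {mu} {delta,gamma,iota,kappa}
delta-mu (12): add. Components now {delta,gamma,iota,kappa,mu}
MST edge set: {iota-kappa, delta-kappa, gamma-kappa, delta-mu}.
Of the listed edges, {gamma-kappa, iota-kappa} are in the MST → 2.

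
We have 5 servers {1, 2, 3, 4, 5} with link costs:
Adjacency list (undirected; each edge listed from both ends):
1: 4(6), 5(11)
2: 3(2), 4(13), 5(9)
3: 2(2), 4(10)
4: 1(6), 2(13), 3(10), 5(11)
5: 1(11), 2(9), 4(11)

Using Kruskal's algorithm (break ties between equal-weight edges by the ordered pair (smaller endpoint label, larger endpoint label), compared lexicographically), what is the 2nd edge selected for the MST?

1-4

Kruskal's algorithm — process edges by increasing weight (ties by edge label):
2–3 (2): add. Components now {1} {2,3} {4} {5}
1–4 (6): add. Components now {1,4} {2,3} {5}
2–5 (9): add. Components now {1,4} {2,3,5}
3–4 (10): add. Components now {1,2,3,4,5}
The 2nd edge added is 1–4.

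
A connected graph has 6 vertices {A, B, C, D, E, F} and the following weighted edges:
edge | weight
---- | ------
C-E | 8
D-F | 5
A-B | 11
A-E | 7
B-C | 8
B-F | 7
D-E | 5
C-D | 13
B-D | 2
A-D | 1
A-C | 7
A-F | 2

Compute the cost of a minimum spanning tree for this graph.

Grow the tree from C using Prim:
Step 1: frontier [A-C 7, B-C 8, C-E 8, C-D 13] → take A-C (7); add A.
Step 2: frontier [A-D 1, A-F 2, A-E 7, A-B 11, B-C 8, C-E 8, C-D 13] → take A-D (1); add D.
Step 3: frontier [A-F 2, A-E 7, A-B 11, B-C 8, C-E 8, B-D 2, D-E 5, D-F 5] → take B-D (2); add B.
Step 4: frontier [A-F 2, A-E 7, B-F 7, C-E 8, D-E 5, D-F 5] → take A-F (2); add F.
Step 5: frontier [A-E 7, C-E 8, D-E 5] → take D-E (5); add E.
MST edges: A-C, A-D, B-D, A-F, D-E; total weight 7+1+2+2+5 = 17.

17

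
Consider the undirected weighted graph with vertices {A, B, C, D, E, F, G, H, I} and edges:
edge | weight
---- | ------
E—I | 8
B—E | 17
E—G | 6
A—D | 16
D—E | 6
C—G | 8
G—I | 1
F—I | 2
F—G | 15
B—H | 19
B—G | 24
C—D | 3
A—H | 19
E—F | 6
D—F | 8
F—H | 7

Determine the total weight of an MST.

Kruskal's algorithm — process edges by increasing weight (ties by edge label):
G—I (1): add — endpoints in different components.
F—I (2): add — endpoints in different components.
C—D (3): add — endpoints in different components.
D—E (6): add — endpoints in different components.
E—F (6): add — endpoints in different components.
E—G (6): skip — E and G already connected.
F—H (7): add — endpoints in different components.
C—G (8): skip — C and G already connected.
D—F (8): skip — D and F already connected.
E—I (8): skip — E and I already connected.
F—G (15): skip — F and G already connected.
A—D (16): add — endpoints in different components.
B—E (17): add — endpoints in different components.
MST edges: G—I, F—I, C—D, D—E, E—F, F—H, A—D, B—E; total weight 1+2+3+6+6+7+16+17 = 58.

58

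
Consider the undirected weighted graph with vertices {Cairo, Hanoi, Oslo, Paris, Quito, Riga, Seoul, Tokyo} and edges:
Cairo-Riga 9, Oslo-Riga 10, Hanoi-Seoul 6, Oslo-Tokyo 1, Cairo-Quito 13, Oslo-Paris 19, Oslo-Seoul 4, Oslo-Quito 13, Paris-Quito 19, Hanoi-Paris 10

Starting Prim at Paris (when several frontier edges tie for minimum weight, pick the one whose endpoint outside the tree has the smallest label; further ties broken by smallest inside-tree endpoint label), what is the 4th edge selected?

Prim, starting at Paris.
Step 1: cheapest edge leaving the tree is Hanoi-Paris (10); add Hanoi.
Step 2: cheapest edge leaving the tree is Hanoi-Seoul (6); add Seoul.
Step 3: cheapest edge leaving the tree is Oslo-Seoul (4); add Oslo.
Step 4: cheapest edge leaving the tree is Oslo-Tokyo (1); add Tokyo.
Step 5: cheapest edge leaving the tree is Oslo-Riga (10); add Riga.
Step 6: cheapest edge leaving the tree is Cairo-Riga (9); add Cairo.
Step 7: cheapest edge leaving the tree is Cairo-Quito (13); add Quito.
The 4th edge added is Oslo-Tokyo.

Oslo-Tokyo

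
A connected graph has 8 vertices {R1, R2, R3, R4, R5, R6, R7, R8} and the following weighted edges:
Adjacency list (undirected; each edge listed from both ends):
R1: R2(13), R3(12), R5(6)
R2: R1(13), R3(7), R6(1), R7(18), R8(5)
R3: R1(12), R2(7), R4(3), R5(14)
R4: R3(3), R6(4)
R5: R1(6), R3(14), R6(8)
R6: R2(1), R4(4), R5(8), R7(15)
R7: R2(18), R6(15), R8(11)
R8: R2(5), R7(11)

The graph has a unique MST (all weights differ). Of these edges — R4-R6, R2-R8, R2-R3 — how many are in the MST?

2

Kruskal's algorithm — process edges by increasing weight (ties by edge label):
R2-R6 (1): add — endpoints in different components.
R3-R4 (3): add — endpoints in different components.
R4-R6 (4): add — endpoints in different components.
R2-R8 (5): add — endpoints in different components.
R1-R5 (6): add — endpoints in different components.
R2-R3 (7): skip — R3 and R2 already connected.
R5-R6 (8): add — endpoints in different components.
R7-R8 (11): add — endpoints in different components.
MST edge set: {R2-R6, R3-R4, R4-R6, R2-R8, R1-R5, R5-R6, R7-R8}.
Of the listed edges, {R4-R6, R2-R8} are in the MST → 2.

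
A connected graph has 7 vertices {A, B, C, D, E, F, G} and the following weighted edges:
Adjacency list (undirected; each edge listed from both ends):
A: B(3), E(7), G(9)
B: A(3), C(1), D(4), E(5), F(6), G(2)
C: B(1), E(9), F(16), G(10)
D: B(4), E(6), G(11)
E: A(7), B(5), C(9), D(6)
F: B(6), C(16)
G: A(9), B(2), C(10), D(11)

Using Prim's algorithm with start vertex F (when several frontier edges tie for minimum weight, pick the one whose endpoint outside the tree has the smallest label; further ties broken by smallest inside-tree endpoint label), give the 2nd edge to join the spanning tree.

B-C

Grow the tree from F using Prim:
Step 1: frontier [B—F 6, C—F 16] → take B—F (6); add B.
Step 2: frontier [B—C 1, B—G 2, A—B 3, B—D 4, B—E 5, C—F 16] → take B—C (1); add C.
Step 3: frontier [B—G 2, A—B 3, B—D 4, B—E 5, C—E 9, C—G 10] → take B—G (2); add G.
Step 4: frontier [A—B 3, B—D 4, B—E 5, C—E 9, A—G 9, D—G 11] → take A—B (3); add A.
Step 5: frontier [A—E 7, B—D 4, B—E 5, C—E 9, D—G 11] → take B—D (4); add D.
Step 6: frontier [A—E 7, B—E 5, C—E 9, D—E 6] → take B—E (5); add E.
The 2nd edge added is B—C.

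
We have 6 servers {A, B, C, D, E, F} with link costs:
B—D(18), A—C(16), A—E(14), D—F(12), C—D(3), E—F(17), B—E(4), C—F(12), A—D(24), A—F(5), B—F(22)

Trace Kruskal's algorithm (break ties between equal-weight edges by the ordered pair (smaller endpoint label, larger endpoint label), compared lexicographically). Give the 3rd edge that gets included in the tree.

A-F

Sort edges by weight, then run Kruskal:
C—D (3): add — endpoints in different components.
B—E (4): add — endpoints in different components.
A—F (5): add — endpoints in different components.
C—F (12): add — endpoints in different components.
D—F (12): skip — D and F already connected.
A—E (14): add — endpoints in different components.
The 3rd edge added is A—F.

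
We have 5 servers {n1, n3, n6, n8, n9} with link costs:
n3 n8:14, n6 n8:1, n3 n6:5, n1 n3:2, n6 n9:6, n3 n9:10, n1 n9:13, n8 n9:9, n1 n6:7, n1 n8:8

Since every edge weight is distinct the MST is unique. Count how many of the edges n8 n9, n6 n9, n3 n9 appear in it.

Kruskal's algorithm — process edges by increasing weight (ties by edge label):
n6 n8 (1): add. Components now {n6,n8} {n1} {n3} {n9}
n1 n3 (2): add. Components now {n6,n8} {n1,n3} {n9}
n3 n6 (5): add. Components now {n1,n3,n6,n8} {n9}
n6 n9 (6): add. Components now {n1,n3,n6,n8,n9}
MST edge set: {n6 n8, n1 n3, n3 n6, n6 n9}.
Of the listed edges, {n6 n9} are in the MST → 1.

1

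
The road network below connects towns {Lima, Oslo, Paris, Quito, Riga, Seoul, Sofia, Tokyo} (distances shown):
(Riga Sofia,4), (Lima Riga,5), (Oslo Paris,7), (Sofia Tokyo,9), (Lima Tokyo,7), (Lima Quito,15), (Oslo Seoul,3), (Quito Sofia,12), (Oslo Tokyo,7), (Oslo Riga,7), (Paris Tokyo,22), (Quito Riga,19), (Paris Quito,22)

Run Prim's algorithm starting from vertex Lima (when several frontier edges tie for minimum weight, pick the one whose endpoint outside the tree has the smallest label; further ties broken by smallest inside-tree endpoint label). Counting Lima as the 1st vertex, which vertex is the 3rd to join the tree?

Prim, starting at Lima.
Step 1: frontier [Lima Riga 5, Lima Tokyo 7, Lima Quito 15] → take Lima Riga (5); add Riga.
Step 2: frontier [Lima Tokyo 7, Lima Quito 15, Riga Sofia 4, Oslo Riga 7, Quito Riga 19] → take Riga Sofia (4); add Sofia.
Step 3: frontier [Lima Tokyo 7, Lima Quito 15, Oslo Riga 7, Quito Riga 19, Sofia Tokyo 9, Quito Sofia 12] → take Oslo Riga (7); add Oslo.
Step 4: frontier [Lima Tokyo 7, Lima Quito 15, Oslo Seoul 3, Oslo Paris 7, Oslo Tokyo 7, Quito Riga 19, Sofia Tokyo 9, Quito Sofia 12] → take Oslo Seoul (3); add Seoul.
Step 5: frontier [Lima Tokyo 7, Lima Quito 15, Oslo Paris 7, Oslo Tokyo 7, Quito Riga 19, Sofia Tokyo 9, Quito Sofia 12] → take Oslo Paris (7); add Paris.
Step 6: frontier [Lima Tokyo 7, Lima Quito 15, Oslo Tokyo 7, Paris Quito 22, Paris Tokyo 22, Quito Riga 19, Sofia Tokyo 9, Quito Sofia 12] → take Lima Tokyo (7); add Tokyo.
Step 7: frontier [Lima Quito 15, Paris Quito 22, Quito Riga 19, Quito Sofia 12] → take Quito Sofia (12); add Quito.
Vertex order: Lima, Riga, Sofia, Oslo, Seoul, Paris, Tokyo, Quito. The 3rd vertex is Sofia.

Sofia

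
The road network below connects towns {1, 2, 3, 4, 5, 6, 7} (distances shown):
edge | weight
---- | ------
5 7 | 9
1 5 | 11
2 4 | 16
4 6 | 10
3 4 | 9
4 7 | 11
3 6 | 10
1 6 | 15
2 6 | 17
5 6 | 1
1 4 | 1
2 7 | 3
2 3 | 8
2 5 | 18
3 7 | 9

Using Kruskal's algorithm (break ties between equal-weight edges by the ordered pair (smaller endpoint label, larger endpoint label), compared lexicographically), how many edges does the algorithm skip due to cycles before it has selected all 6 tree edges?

Kruskal's algorithm — process edges by increasing weight (ties by edge label):
1 4 (1): add — endpoints in different components.
5 6 (1): add — endpoints in different components.
2 7 (3): add — endpoints in different components.
2 3 (8): add — endpoints in different components.
3 4 (9): add — endpoints in different components.
3 7 (9): skip — 3 and 7 already connected.
5 7 (9): add — endpoints in different components.
Edges rejected before the tree was complete: 1.

1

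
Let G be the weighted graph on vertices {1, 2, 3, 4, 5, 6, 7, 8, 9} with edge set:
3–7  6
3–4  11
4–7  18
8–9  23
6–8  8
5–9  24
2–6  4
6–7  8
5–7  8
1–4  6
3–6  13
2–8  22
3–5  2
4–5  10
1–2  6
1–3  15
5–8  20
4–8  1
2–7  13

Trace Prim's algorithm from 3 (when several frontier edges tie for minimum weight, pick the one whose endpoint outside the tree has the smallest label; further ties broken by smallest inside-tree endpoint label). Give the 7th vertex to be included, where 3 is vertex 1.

Prim's algorithm from 3:
Step 1: cheapest edge leaving the tree is 3–5 (2); add 5.
Step 2: cheapest edge leaving the tree is 3–7 (6); add 7.
Step 3: cheapest edge leaving the tree is 6–7 (8); add 6.
Step 4: cheapest edge leaving the tree is 2–6 (4); add 2.
Step 5: cheapest edge leaving the tree is 1–2 (6); add 1.
Step 6: cheapest edge leaving the tree is 1–4 (6); add 4.
Step 7: cheapest edge leaving the tree is 4–8 (1); add 8.
Step 8: cheapest edge leaving the tree is 8–9 (23); add 9.
Vertex order: 3, 5, 7, 6, 2, 1, 4, 8, 9. The 7th vertex is 4.

4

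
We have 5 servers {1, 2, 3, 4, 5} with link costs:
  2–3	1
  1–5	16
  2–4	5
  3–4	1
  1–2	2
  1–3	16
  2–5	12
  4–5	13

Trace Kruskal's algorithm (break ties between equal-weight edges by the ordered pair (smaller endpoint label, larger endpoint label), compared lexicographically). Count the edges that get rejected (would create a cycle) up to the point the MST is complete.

1

Kruskal's algorithm — process edges by increasing weight (ties by edge label):
2–3 (1): add. Components now {1} {2,3} {4} {5}
3–4 (1): add. Components now {1} {2,3,4} {5}
1–2 (2): add. Components now {1,2,3,4} {5}
2–4 (5): skip — 2 and 4 already connected.
2–5 (12): add. Components now {1,2,3,4,5}
Edges rejected before the tree was complete: 1.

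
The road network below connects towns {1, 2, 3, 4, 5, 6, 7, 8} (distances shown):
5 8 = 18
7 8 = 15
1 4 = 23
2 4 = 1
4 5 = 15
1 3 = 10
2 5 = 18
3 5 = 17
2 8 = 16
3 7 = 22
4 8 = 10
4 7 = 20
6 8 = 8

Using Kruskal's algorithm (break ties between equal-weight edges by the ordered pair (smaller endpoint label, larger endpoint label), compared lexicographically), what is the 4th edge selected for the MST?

Kruskal: consider edges lightest-first.
2 4 (1): add — endpoints in different components.
6 8 (8): add — endpoints in different components.
1 3 (10): add — endpoints in different components.
4 8 (10): add — endpoints in different components.
4 5 (15): add — endpoints in different components.
7 8 (15): add — endpoints in different components.
2 8 (16): skip — 2 and 8 already connected.
3 5 (17): add — endpoints in different components.
The 4th edge added is 4 8.

4-8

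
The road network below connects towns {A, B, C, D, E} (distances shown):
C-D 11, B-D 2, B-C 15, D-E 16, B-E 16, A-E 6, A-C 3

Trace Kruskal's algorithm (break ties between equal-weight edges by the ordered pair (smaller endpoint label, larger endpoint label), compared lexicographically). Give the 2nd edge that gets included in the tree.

A-C

Kruskal's algorithm — process edges by increasing weight (ties by edge label):
B-D (2): add — endpoints in different components.
A-C (3): add — endpoints in different components.
A-E (6): add — endpoints in different components.
C-D (11): add — endpoints in different components.
The 2nd edge added is A-C.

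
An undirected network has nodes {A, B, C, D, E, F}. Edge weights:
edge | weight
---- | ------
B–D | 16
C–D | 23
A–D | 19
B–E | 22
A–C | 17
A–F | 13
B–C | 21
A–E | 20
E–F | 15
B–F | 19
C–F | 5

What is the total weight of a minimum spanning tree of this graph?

68

Grow the tree from F using Prim:
Step 1: cheapest edge leaving the tree is C–F (5); add C.
Step 2: cheapest edge leaving the tree is A–F (13); add A.
Step 3: cheapest edge leaving the tree is E–F (15); add E.
Step 4: cheapest edge leaving the tree is B–F (19); add B.
Step 5: cheapest edge leaving the tree is B–D (16); add D.
MST edges: C–F, A–F, E–F, B–F, B–D; total weight 5+13+15+19+16 = 68.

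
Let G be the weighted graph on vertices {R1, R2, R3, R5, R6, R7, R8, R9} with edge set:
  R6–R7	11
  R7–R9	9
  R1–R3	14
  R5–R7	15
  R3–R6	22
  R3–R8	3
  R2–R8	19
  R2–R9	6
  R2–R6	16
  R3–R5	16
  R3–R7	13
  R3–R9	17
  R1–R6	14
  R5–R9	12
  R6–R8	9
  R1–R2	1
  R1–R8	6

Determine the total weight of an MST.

Prim's algorithm from R9:
Step 1: cheapest edge leaving the tree is R2–R9 (6); add R2.
Step 2: cheapest edge leaving the tree is R1–R2 (1); add R1.
Step 3: cheapest edge leaving the tree is R1–R8 (6); add R8.
Step 4: cheapest edge leaving the tree is R3–R8 (3); add R3.
Step 5: cheapest edge leaving the tree is R6–R8 (9); add R6.
Step 6: cheapest edge leaving the tree is R7–R9 (9); add R7.
Step 7: cheapest edge leaving the tree is R5–R9 (12); add R5.
MST edges: R2–R9, R1–R2, R1–R8, R3–R8, R6–R8, R7–R9, R5–R9; total weight 6+1+6+3+9+9+12 = 46.

46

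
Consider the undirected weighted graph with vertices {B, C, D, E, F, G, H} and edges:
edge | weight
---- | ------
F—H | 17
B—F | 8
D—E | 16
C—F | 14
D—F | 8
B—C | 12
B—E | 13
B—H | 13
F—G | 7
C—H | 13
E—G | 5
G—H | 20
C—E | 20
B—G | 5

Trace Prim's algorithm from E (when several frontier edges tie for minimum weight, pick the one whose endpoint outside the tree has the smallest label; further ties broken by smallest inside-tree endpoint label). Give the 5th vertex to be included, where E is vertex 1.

Prim's algorithm from E:
Step 1: frontier [E—G 5, B—E 13, D—E 16, C—E 20] → take E—G (5); add G.
Step 2: frontier [B—E 13, D—E 16, C—E 20, B—G 5, F—G 7, G—H 20] → take B—G (5); add B.
Step 3: frontier [B—F 8, B—C 12, B—H 13, D—E 16, C—E 20, F—G 7, G—H 20] → take F—G (7); add F.
Step 4: frontier [B—C 12, B—H 13, D—E 16, C—E 20, D—F 8, C—F 14, F—H 17, G—H 20] → take D—F (8); add D.
Step 5: frontier [B—C 12, B—H 13, C—E 20, C—F 14, F—H 17, G—H 20] → take B—C (12); add C.
Step 6: frontier [B—H 13, C—H 13, F—H 17, G—H 20] → take B—H (13); add H.
Vertex order: E, G, B, F, D, C, H. The 5th vertex is D.

D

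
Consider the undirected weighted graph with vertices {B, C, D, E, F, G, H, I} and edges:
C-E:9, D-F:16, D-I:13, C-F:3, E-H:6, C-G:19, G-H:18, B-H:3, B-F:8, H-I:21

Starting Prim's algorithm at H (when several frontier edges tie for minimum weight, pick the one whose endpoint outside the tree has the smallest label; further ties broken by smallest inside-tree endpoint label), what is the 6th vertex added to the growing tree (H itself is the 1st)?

D

Prim, starting at H.
Step 1: cheapest edge leaving the tree is B-H (3); add B.
Step 2: cheapest edge leaving the tree is E-H (6); add E.
Step 3: cheapest edge leaving the tree is B-F (8); add F.
Step 4: cheapest edge leaving the tree is C-F (3); add C.
Step 5: cheapest edge leaving the tree is D-F (16); add D.
Step 6: cheapest edge leaving the tree is D-I (13); add I.
Step 7: cheapest edge leaving the tree is G-H (18); add G.
Vertex order: H, B, E, F, C, D, I, G. The 6th vertex is D.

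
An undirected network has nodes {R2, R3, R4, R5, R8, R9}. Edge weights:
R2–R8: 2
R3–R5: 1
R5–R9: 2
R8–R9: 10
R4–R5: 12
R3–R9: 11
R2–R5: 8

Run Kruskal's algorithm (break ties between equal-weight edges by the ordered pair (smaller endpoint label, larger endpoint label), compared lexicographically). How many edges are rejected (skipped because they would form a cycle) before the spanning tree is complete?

2

Kruskal: consider edges lightest-first.
R3–R5 (1): add — endpoints in different components.
R2–R8 (2): add — endpoints in different components.
R5–R9 (2): add — endpoints in different components.
R2–R5 (8): add — endpoints in different components.
R8–R9 (10): skip — R8 and R9 already connected.
R3–R9 (11): skip — R3 and R9 already connected.
R4–R5 (12): add — endpoints in different components.
Edges rejected before the tree was complete: 2.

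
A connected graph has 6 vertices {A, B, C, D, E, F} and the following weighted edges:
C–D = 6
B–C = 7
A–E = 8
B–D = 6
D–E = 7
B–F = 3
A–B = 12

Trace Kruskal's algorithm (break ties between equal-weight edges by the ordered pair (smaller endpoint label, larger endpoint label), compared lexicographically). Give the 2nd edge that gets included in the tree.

B-D

Sort edges by weight, then run Kruskal:
B–F (3): add. Components now {A} {B,F} {C} {D} {E}
B–D (6): add. Components now {A} {B,D,F} {C} {E}
C–D (6): add. Components now {A} {B,C,D,F} {E}
B–C (7): skip — B and C already connected.
D–E (7): add. Components now {A} {B,C,D,E,F}
A–E (8): add. Components now {A,B,C,D,E,F}
The 2nd edge added is B–D.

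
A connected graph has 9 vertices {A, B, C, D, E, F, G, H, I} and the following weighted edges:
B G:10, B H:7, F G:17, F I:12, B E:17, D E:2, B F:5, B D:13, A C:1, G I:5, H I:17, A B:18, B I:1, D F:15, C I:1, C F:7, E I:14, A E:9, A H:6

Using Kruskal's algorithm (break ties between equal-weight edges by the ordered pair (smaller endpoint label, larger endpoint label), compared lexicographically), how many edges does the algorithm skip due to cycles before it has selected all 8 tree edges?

2

Kruskal's algorithm — process edges by increasing weight (ties by edge label):
A C (1): add — endpoints in different components.
B I (1): add — endpoints in different components.
C I (1): add — endpoints in different components.
D E (2): add — endpoints in different components.
B F (5): add — endpoints in different components.
G I (5): add — endpoints in different components.
A H (6): add — endpoints in different components.
B H (7): skip — B and H already connected.
C F (7): skip — C and F already connected.
A E (9): add — endpoints in different components.
Edges rejected before the tree was complete: 2.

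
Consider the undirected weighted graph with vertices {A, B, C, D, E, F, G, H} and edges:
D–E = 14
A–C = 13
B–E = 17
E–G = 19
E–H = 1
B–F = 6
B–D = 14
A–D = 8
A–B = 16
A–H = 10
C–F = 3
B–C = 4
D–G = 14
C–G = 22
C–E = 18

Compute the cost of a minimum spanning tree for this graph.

Prim, starting at A.
Step 1: cheapest edge leaving the tree is A–D (8); add D.
Step 2: cheapest edge leaving the tree is A–H (10); add H.
Step 3: cheapest edge leaving the tree is E–H (1); add E.
Step 4: cheapest edge leaving the tree is A–C (13); add C.
Step 5: cheapest edge leaving the tree is C–F (3); add F.
Step 6: cheapest edge leaving the tree is B–C (4); add B.
Step 7: cheapest edge leaving the tree is D–G (14); add G.
MST edges: A–D, A–H, E–H, A–C, C–F, B–C, D–G; total weight 8+10+1+13+3+4+14 = 53.

53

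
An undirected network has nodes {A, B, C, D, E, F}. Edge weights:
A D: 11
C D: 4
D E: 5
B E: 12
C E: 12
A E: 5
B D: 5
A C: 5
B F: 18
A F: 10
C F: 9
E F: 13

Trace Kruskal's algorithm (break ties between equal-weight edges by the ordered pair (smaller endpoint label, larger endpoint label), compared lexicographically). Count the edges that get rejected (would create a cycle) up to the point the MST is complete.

Kruskal: consider edges lightest-first.
C D (4): add — endpoints in different components.
A C (5): add — endpoints in different components.
A E (5): add — endpoints in different components.
B D (5): add — endpoints in different components.
D E (5): skip — D and E already connected.
C F (9): add — endpoints in different components.
Edges rejected before the tree was complete: 1.

1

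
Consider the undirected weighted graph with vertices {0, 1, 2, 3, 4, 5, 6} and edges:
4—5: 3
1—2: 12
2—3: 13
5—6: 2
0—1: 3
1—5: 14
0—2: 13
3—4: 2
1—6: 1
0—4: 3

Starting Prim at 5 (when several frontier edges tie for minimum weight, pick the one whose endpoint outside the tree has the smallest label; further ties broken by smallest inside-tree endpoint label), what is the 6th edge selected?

Prim's algorithm from 5:
Step 1: frontier [5—6 2, 4—5 3, 1—5 14] → take 5—6 (2); add 6.
Step 2: frontier [4—5 3, 1—5 14, 1—6 1] → take 1—6 (1); add 1.
Step 3: frontier [0—1 3, 1—2 12, 4—5 3] → take 0—1 (3); add 0.
Step 4: frontier [0—4 3, 0—2 13, 1—2 12, 4—5 3] → take 0—4 (3); add 4.
Step 5: frontier [0—2 13, 1—2 12, 3—4 2] → take 3—4 (2); add 3.
Step 6: frontier [0—2 13, 1—2 12, 2—3 13] → take 1—2 (12); add 2.
The 6th edge added is 1—2.

1-2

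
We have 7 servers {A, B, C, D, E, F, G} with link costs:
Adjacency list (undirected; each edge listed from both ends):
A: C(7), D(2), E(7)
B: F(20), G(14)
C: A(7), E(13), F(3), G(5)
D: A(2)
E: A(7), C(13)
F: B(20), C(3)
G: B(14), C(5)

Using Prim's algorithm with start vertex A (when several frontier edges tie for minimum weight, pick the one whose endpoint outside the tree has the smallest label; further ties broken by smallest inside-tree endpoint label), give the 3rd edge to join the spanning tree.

Prim's algorithm from A:
Step 1: frontier [A D 2, A C 7, A E 7] → take A D (2); add D.
Step 2: frontier [A C 7, A E 7] → take A C (7); add C.
Step 3: frontier [A E 7, C F 3, C G 5, C E 13] → take C F (3); add F.
Step 4: frontier [A E 7, C G 5, C E 13, B F 20] → take C G (5); add G.
Step 5: frontier [A E 7, C E 13, B F 20, B G 14] → take A E (7); add E.
Step 6: frontier [B F 20, B G 14] → take B G (14); add B.
The 3rd edge added is C F.

C-F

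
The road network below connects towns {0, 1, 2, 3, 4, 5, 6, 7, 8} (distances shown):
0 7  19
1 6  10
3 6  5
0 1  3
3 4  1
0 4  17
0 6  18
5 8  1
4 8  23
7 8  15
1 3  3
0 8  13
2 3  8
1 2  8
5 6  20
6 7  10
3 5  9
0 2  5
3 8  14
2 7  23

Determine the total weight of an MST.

37

Grow the tree from 3 using Prim:
Step 1: cheapest edge leaving the tree is 3 4 (1); add 4.
Step 2: cheapest edge leaving the tree is 1 3 (3); add 1.
Step 3: cheapest edge leaving the tree is 0 1 (3); add 0.
Step 4: cheapest edge leaving the tree is 0 2 (5); add 2.
Step 5: cheapest edge leaving the tree is 3 6 (5); add 6.
Step 6: cheapest edge leaving the tree is 3 5 (9); add 5.
Step 7: cheapest edge leaving the tree is 5 8 (1); add 8.
Step 8: cheapest edge leaving the tree is 6 7 (10); add 7.
MST edges: 3 4, 1 3, 0 1, 0 2, 3 6, 3 5, 5 8, 6 7; total weight 1+3+3+5+5+9+1+10 = 37.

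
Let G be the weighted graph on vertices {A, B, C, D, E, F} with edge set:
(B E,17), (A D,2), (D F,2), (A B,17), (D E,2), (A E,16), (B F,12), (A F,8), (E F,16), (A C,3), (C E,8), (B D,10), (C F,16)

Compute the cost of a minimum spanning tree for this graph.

Kruskal: consider edges lightest-first.
A D (2): add. Components now {A,D} {B} {C} {E} {F}
D E (2): add. Components now {A,D,E} {B} {C} {F}
D F (2): add. Components now {A,D,E,F} {B} {C}
A C (3): add. Components now {A,C,D,E,F} {B}
A F (8): skip — A and F already connected.
C E (8): skip — C and E already connected.
B D (10): add. Components now {A,B,C,D,E,F}
MST edges: A D, D E, D F, A C, B D; total weight 2+2+2+3+10 = 19.

19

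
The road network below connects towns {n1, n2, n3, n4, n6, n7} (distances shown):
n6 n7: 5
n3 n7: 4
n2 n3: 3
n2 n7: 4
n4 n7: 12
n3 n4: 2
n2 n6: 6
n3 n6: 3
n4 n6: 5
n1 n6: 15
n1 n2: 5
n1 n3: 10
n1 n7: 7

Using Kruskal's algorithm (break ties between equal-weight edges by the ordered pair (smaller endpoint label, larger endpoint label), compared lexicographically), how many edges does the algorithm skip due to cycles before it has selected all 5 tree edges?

Kruskal's algorithm — process edges by increasing weight (ties by edge label):
n3 n4 (2): add. Components now {n2} {n3,n4} {n1} {n6} {n7}
n2 n3 (3): add. Components now {n2,n3,n4} {n1} {n6} {n7}
n3 n6 (3): add. Components now {n2,n3,n4,n6} {n1} {n7}
n2 n7 (4): add. Components now {n2,n3,n4,n6,n7} {n1}
n3 n7 (4): skip — n3 and n7 already connected.
n1 n2 (5): add. Components now {n1,n2,n3,n4,n6,n7}
Edges rejected before the tree was complete: 1.

1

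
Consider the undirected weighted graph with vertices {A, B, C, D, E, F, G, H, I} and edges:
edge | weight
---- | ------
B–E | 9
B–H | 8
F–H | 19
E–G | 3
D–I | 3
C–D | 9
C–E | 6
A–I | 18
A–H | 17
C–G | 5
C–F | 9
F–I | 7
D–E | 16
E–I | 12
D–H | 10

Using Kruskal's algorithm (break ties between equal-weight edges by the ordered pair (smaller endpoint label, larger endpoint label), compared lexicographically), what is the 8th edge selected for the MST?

Kruskal: consider edges lightest-first.
D–I (3): add — endpoints in different components.
E–G (3): add — endpoints in different components.
C–G (5): add — endpoints in different components.
C–E (6): skip — C and E already connected.
F–I (7): add — endpoints in different components.
B–H (8): add — endpoints in different components.
B–E (9): add — endpoints in different components.
C–D (9): add — endpoints in different components.
C–F (9): skip — C and F already connected.
D–H (10): skip — D and H already connected.
E–I (12): skip — E and I already connected.
D–E (16): skip — D and E already connected.
A–H (17): add — endpoints in different components.
The 8th edge added is A–H.

A-H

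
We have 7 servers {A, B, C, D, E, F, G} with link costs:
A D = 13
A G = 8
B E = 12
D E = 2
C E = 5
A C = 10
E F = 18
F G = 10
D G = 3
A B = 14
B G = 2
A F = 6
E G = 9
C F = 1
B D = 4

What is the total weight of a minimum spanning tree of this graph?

Sort edges by weight, then run Kruskal:
C F (1): add — endpoints in different components.
B G (2): add — endpoints in different components.
D E (2): add — endpoints in different components.
D G (3): add — endpoints in different components.
B D (4): skip — B and D already connected.
C E (5): add — endpoints in different components.
A F (6): add — endpoints in different components.
MST edges: C F, B G, D E, D G, C E, A F; total weight 1+2+2+3+5+6 = 19.

19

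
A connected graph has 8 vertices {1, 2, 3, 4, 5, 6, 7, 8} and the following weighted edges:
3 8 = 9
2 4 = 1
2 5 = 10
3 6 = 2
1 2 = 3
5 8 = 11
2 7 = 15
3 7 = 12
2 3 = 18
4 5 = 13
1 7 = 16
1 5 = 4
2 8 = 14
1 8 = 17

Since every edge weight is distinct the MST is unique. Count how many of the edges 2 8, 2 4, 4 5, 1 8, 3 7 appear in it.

2

Kruskal's algorithm — process edges by increasing weight (ties by edge label):
2 4 (1): add — endpoints in different components.
3 6 (2): add — endpoints in different components.
1 2 (3): add — endpoints in different components.
1 5 (4): add — endpoints in different components.
3 8 (9): add — endpoints in different components.
2 5 (10): skip — 2 and 5 already connected.
5 8 (11): add — endpoints in different components.
3 7 (12): add — endpoints in different components.
MST edge set: {2 4, 3 6, 1 2, 1 5, 3 8, 5 8, 3 7}.
Of the listed edges, {2 4, 3 7} are in the MST → 2.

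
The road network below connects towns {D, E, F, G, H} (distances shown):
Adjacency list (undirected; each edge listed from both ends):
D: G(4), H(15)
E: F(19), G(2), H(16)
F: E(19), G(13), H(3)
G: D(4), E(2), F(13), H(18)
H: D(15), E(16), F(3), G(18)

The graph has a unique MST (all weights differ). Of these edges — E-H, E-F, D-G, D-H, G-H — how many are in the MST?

1

Sort edges by weight, then run Kruskal:
E-G (2): add — endpoints in different components.
F-H (3): add — endpoints in different components.
D-G (4): add — endpoints in different components.
F-G (13): add — endpoints in different components.
MST edge set: {E-G, F-H, D-G, F-G}.
Of the listed edges, {D-G} are in the MST → 1.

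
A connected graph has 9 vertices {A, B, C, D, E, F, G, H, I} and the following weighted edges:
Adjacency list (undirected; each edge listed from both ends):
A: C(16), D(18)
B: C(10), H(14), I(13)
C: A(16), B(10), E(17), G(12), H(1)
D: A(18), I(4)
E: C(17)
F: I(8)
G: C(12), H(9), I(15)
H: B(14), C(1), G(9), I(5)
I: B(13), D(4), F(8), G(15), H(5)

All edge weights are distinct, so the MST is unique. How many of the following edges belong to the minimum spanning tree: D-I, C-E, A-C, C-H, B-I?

4

Kruskal: consider edges lightest-first.
C-H (1): add — endpoints in different components.
D-I (4): add — endpoints in different components.
H-I (5): add — endpoints in different components.
F-I (8): add — endpoints in different components.
G-H (9): add — endpoints in different components.
B-C (10): add — endpoints in different components.
C-G (12): skip — C and G already connected.
B-I (13): skip — B and I already connected.
B-H (14): skip — B and H already connected.
G-I (15): skip — G and I already connected.
A-C (16): add — endpoints in different components.
C-E (17): add — endpoints in different components.
MST edge set: {C-H, D-I, H-I, F-I, G-H, B-C, A-C, C-E}.
Of the listed edges, {D-I, C-E, A-C, C-H} are in the MST → 4.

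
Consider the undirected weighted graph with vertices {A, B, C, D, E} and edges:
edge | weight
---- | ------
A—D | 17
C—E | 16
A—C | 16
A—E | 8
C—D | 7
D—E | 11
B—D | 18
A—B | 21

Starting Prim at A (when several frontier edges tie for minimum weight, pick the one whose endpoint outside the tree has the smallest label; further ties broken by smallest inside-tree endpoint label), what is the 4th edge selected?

B-D

Prim's algorithm from A:
Step 1: cheapest edge leaving the tree is A—E (8); add E.
Step 2: cheapest edge leaving the tree is D—E (11); add D.
Step 3: cheapest edge leaving the tree is C—D (7); add C.
Step 4: cheapest edge leaving the tree is B—D (18); add B.
The 4th edge added is B—D.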